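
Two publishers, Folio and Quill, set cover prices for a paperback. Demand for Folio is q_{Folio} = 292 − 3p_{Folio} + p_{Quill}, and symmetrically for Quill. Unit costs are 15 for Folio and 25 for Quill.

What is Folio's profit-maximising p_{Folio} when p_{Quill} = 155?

Folio's profit: π = (p_{Folio} − 15)(292 − 3p_{Folio} + p_{Quill}).
∂π/∂p_{Folio} = 337 − 6p_{Folio} + p_{Quill} = 0 ⇒ p_{Folio} = 337/6 + (1/6)p_{Quill}.
At p_{Quill} = 155: p_{Folio} = 337/6 + (1/6)·155 = 82.

82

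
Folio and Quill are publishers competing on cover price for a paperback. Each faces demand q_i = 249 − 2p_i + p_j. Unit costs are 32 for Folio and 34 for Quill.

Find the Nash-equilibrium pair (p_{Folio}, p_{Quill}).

Folio's profit: π = (p_{Folio} − 32)(249 − 2p_{Folio} + p_{Quill}).
∂π/∂p_{Folio} = 313 − 4p_{Folio} + p_{Quill} = 0 ⇒ p_{Folio} = 78.25 + 0.25p_{Quill}.
Similarly p_{Quill} = 79.25 + 0.25p_{Folio}.
Plugging p_{Quill} into Folio's best response: p_{Folio} = 78.25 + 0.25(79.25 + 0.25p_{Folio}) ⇒ 0.9375p_{Folio} = 98.0625, so p_{Folio} = 104.6.
Then p_{Quill} = 79.25 + 0.25·104.6 = 105.4.

104.6, 105.4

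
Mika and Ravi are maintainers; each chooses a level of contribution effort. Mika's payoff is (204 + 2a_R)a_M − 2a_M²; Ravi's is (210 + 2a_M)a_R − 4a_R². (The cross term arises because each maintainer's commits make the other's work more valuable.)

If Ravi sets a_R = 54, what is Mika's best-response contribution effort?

Expanding Mika's payoff: 204a_M + 2a_Ra_M − 2a_M².
∂π/∂a_M = 204 + 2a_R − 4a_M = 0, so a_M = 51 + 0.5a_R.
At a_R = 54: a_M = 51 + 0.5·54 = 78.

78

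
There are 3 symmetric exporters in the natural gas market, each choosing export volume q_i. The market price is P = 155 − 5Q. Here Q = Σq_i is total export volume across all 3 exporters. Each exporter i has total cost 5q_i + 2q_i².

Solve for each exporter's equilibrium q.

A representative exporter's profit is π_i = q_i(155 − 5Q) − 5q_i − 2q_i², with Q = q_i + Σ_{j≠i} q_j.
First-order condition: 150 − 14q_i − 5Σ_{j≠i} q_j = 0.
Imposing symmetry (q_j = q for all j) turns Σ_{j≠i} q_j into 2q, so 150 = 24q and q = 6.25.

6.25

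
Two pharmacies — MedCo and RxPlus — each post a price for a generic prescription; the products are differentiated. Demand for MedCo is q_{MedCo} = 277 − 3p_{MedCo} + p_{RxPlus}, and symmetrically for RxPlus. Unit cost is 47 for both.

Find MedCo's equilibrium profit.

MedCo's profit: π = (p_{MedCo} − 47)(277 − 3p_{MedCo} + p_{RxPlus}).
∂π/∂p_{MedCo} = 418 − 6p_{MedCo} + p_{RxPlus} = 0 ⇒ p_{MedCo} = 209/3 + (1/6)p_{RxPlus}.
The game is symmetric, so in equilibrium p_{RxPlus} = p_{MedCo}: the reaction function gives (5/6)p_{MedCo} = 209/3, hence p_{MedCo} = 83.6.
q_{MedCo} = 277 − 3·83.6 + 83.6 = 109.8.
Profit = (83.6 − 47)·109.8 = 4018.68.

4018.68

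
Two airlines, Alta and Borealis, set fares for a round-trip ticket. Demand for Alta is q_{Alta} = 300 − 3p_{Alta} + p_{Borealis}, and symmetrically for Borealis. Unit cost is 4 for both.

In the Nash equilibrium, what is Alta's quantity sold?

Alta's profit: π = (p_{Alta} − 4)(300 − 3p_{Alta} + p_{Borealis}).
∂π/∂p_{Alta} = 312 − 6p_{Alta} + p_{Borealis} = 0 ⇒ p_{Alta} = 52 + (1/6)p_{Borealis}.
By symmetry p_{Borealis} = p_{Alta}; substituting into the reaction function, (5/6)p_{Alta} = 52 and p_{Alta} = 62.4.
q_{Alta} = 300 − 3·62.4 + 62.4 = 175.2.

175.2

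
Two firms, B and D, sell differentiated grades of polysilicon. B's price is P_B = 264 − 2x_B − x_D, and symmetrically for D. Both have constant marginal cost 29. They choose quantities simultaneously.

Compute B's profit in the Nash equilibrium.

4418

Firm B's profit: π = x_B(264 − 2x_B − x_D) − 29x_B.
∂π/∂x_B = 235 − 4x_B − x_D = 0 ⇒ x_B = 58.75 − 0.25x_D.
The game is symmetric, so in equilibrium x_D = x_B: the reaction function gives 1.25x_B = 58.75, hence x_B = 47.
P_B = 264 − 2·47 − 47 = 123.
Profit = (123 − 29)·47 = 4418.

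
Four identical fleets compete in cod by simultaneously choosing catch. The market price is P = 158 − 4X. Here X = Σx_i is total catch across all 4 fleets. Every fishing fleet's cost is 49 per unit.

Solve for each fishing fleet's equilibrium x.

5.45

A representative fishing fleet's profit is π_i = x_i(158 − 4X) − 49x_i, with X = x_i + Σ_{j≠i} x_j.
First-order condition: 109 − 8x_i − 4Σ_{j≠i} x_j = 0.
With identical fishing fleets, set every x_j = x: then 109 − 8x − 12x = 0, i.e. x = 109/20 = 5.45.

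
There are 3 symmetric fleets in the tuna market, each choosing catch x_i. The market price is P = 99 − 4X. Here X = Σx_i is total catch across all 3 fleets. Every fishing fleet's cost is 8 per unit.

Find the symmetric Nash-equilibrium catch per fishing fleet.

5.6875

A representative fishing fleet's profit is π_i = x_i(99 − 4X) − 8x_i, with X = x_i + Σ_{j≠i} x_j.
First-order condition: 91 − 8x_i − 4Σ_{j≠i} x_j = 0.
In a symmetric equilibrium every fishing fleet chooses the same x, so Σ_{j≠i} x_j = 2x. The condition becomes 91 − 16x = 0, giving x = 91/16 = 5.6875.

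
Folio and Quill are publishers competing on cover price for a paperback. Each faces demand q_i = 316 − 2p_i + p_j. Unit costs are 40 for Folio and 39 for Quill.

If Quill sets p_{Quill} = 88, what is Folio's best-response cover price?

Folio's profit: π = (p_{Folio} − 40)(316 − 2p_{Folio} + p_{Quill}).
∂π/∂p_{Folio} = 396 − 4p_{Folio} + p_{Quill} = 0 ⇒ p_{Folio} = 99 + 0.25p_{Quill}.
At p_{Quill} = 88: p_{Folio} = 99 + 0.25·88 = 121.

121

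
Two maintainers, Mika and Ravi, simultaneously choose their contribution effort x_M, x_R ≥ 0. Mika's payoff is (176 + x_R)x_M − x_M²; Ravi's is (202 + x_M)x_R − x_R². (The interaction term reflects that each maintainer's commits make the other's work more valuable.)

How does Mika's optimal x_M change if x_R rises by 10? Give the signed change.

5

Expanding Mika's payoff: 176x_M + x_Rx_M − x_M².
∂π/∂x_M = 176 + x_R − 2x_M = 0, so x_M = 88 + 0.5x_R.
The reaction-function slope is 0.5, so a 10-unit rise in x_R moves x_M by 0.5 × 10 = 5. Mika's best response rises — the actions are strategic complements.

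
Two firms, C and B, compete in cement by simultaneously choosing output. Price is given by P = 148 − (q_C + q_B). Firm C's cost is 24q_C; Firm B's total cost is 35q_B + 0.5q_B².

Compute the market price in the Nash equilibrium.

75.8

Firm C's profit: π = q_C(148 − (q_C + q_B)) − 24q_C.
∂π/∂q_C = 124 − 2q_C − q_B = 0, so q_C = 62 − 0.5q_B.
For B: ∂π/∂q_B = 113 − 3q_B − q_C = 0 ⇒ q_B = 113/3 − (1/3)q_C.
Solving the two reaction functions simultaneously: (1 − (−0.5)(−1/3))q_C = 62 − 0.5·(113/3), so (5/6)q_C = 259/6 and q_C = 51.8.
Then q_B = 113/3 − (1/3)·51.8 = 20.4.
Equilibrium price: P = 148 − 72.2 = 75.8.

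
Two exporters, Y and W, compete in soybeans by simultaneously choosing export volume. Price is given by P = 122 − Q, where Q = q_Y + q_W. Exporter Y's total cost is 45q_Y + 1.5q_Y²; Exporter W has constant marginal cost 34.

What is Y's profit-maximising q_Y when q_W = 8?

Exporter Y's profit: π = q_Y(122 − (q_Y + q_W)) − 45q_Y − 1.5q_Y².
∂π/∂q_Y = 77 − 5q_Y − q_W = 0, so q_Y = 15.4 − 0.2q_W.
At q_W = 8: q_Y = 15.4 − 0.2·8 = 13.8.

13.8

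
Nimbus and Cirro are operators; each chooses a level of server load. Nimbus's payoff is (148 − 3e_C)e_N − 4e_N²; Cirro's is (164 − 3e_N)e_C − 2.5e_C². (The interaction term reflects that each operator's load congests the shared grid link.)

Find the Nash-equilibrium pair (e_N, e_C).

Expanding Nimbus's payoff: 148e_N − 3e_Ce_N − 4e_N².
∂π/∂e_N = 148 − 3e_C − 8e_N = 0, so e_N = 18.5 − 0.375e_C.
Likewise for Cirro: e_C = 32.8 − 0.6e_N.
Substituting the second reaction function into the first: e_N = 18.5 − 0.375(32.8 − 0.6e_N), which gives 0.775e_N = 6.2 ⇒ e_N = 8.
Then e_C = 32.8 − 0.6·8 = 28.

8, 28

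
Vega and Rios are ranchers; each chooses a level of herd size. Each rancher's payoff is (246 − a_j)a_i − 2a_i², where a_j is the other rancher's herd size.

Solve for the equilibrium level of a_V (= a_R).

49.2

Vega's payoff is (246 − a_R)a_V − 2a_V².
∂π/∂a_V = 246 − a_R − 4a_V = 0, so a_V = 61.5 − 0.25a_R.
Setting a_V = a_R in the reaction function: a_V = 61.5 − 0.25a_V, so a_V = 61.5 / 1.25 = 49.2.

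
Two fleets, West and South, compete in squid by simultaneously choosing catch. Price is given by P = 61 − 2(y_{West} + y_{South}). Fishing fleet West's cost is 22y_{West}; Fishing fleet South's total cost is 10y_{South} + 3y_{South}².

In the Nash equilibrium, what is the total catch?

11.5

Fishing fleet West's profit: π = y_{West}(61 − 2(y_{West} + y_{South})) − 22y_{West}.
∂π/∂y_{West} = 39 − 4y_{West} − 2y_{South} = 0, so y_{West} = 9.75 − 0.5y_{South}.
For South: ∂π/∂y_{South} = 51 − 10y_{South} − 2y_{West} = 0 ⇒ y_{South} = 5.1 − 0.2y_{West}.
Substituting the second reaction function into the first: y_{West} = 9.75 − 0.5(5.1 − 0.2y_{West}), which gives 0.9y_{West} = 7.2 ⇒ y_{West} = 8.
Then y_{South} = 5.1 − 0.2·8 = 3.5.
Total catch: 8 + 3.5 = 11.5.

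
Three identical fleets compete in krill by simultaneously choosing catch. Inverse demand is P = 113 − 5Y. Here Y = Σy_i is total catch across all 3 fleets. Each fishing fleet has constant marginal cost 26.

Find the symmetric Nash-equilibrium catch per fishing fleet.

A representative fishing fleet's profit is π_i = y_i(113 − 5Y) − 26y_i, with Y = y_i + Σ_{j≠i} y_j.
First-order condition: 87 − 10y_i − 5Σ_{j≠i} y_j = 0.
With identical fishing fleets, set every y_j = y: then 87 − 10y − 10y = 0, i.e. y = 87/20 = 4.35.

4.35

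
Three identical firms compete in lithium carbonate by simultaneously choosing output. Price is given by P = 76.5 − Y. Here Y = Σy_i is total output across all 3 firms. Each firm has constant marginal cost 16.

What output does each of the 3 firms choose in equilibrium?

A representative firm's profit is π_i = y_i(76.5 − Y) − 16y_i, with Y = y_i + Σ_{j≠i} y_j.
First-order condition: 60.5 − 2y_i − Σ_{j≠i} y_j = 0.
With identical firms, set every y_j = y: then 60.5 − 2y − 2y = 0, i.e. y = 60.5/4 = 15.125.

15.125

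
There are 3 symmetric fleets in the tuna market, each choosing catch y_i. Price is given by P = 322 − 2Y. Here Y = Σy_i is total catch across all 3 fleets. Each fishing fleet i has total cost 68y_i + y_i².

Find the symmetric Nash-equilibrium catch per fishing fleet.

25.4

A representative fishing fleet's profit is π_i = y_i(322 − 2Y) − 68y_i − y_i², with Y = y_i + Σ_{j≠i} y_j.
First-order condition: 254 − 6y_i − 2Σ_{j≠i} y_j = 0.
In a symmetric equilibrium every fishing fleet chooses the same y, so Σ_{j≠i} y_j = 2y. The condition becomes 254 − 10y = 0, giving y = 254/10 = 25.4.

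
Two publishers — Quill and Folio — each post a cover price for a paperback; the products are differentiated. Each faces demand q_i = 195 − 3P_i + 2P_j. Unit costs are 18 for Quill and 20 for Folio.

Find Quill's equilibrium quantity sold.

Quill's profit: π = (P_{Quill} − 18)(195 − 3P_{Quill} + 2P_{Folio}).
∂π/∂P_{Quill} = 249 − 6P_{Quill} + 2P_{Folio} = 0 ⇒ P_{Quill} = 41.5 + (1/3)P_{Folio}.
Similarly P_{Folio} = 42.5 + (1/3)P_{Quill}.
Substituting the second reaction function into the first: P_{Quill} = 41.5 + (1/3)(42.5 + (1/3)P_{Quill}), which gives (8/9)P_{Quill} = 167/3 ⇒ P_{Quill} = 62.625.
Then P_{Folio} = 42.5 + (1/3)·62.625 = 63.375.
q_{Quill} = 195 − 3·62.625 + 2·63.375 = 133.875.

133.875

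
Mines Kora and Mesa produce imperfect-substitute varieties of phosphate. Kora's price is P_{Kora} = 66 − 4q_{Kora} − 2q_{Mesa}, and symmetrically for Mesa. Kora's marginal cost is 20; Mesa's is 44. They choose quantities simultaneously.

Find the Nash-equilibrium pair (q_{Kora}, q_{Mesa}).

5.4, 1.4

Mine Kora's profit: π = q_{Kora}(66 − 4q_{Kora} − 2q_{Mesa}) − 20q_{Kora}.
∂π/∂q_{Kora} = 46 − 8q_{Kora} − 2q_{Mesa} = 0 ⇒ q_{Kora} = 5.75 − 0.25q_{Mesa}.
Similarly q_{Mesa} = 2.75 − 0.25q_{Kora}.
Solving the two reaction functions simultaneously: (1 − (−0.25)(−0.25))q_{Kora} = 5.75 − 0.25·2.75, so 0.9375q_{Kora} = 5.0625 and q_{Kora} = 5.4.
Then q_{Mesa} = 2.75 − 0.25·5.4 = 1.4.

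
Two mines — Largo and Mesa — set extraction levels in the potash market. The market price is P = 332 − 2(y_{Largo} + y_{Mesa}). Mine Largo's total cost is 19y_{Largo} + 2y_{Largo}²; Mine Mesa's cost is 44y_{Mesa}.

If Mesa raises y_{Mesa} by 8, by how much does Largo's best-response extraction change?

-2

Mine Largo's profit: π = y_{Largo}(332 − 2(y_{Largo} + y_{Mesa})) − 19y_{Largo} − 2y_{Largo}².
∂π/∂y_{Largo} = 313 − 8y_{Largo} − 2y_{Mesa} = 0, so y_{Largo} = 39.125 − 0.25y_{Mesa}.
The reaction-function slope is −0.25, so an 8-unit rise in y_{Mesa} moves y_{Largo} by −0.25 × 8 = −2. Largo's best response falls — the actions are strategic substitutes.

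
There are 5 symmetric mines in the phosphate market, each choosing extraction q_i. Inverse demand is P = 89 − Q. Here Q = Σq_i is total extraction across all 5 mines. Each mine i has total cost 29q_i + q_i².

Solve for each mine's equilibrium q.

7.5

A representative mine's profit is π_i = q_i(89 − Q) − 29q_i − q_i², with Q = q_i + Σ_{j≠i} q_j.
First-order condition: 60 − 4q_i − Σ_{j≠i} q_j = 0.
With identical mines, set every q_j = q: then 60 − 4q − 4q = 0, i.e. q = 60/8 = 7.5.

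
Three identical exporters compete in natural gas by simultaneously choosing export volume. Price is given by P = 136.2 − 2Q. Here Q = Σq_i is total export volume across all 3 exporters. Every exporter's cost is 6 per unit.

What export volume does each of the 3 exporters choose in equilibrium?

16.275

A representative exporter's profit is π_i = q_i(136.2 − 2Q) − 6q_i, with Q = q_i + Σ_{j≠i} q_j.
First-order condition: 130.2 − 4q_i − 2Σ_{j≠i} q_j = 0.
In a symmetric equilibrium every exporter chooses the same q, so Σ_{j≠i} q_j = 2q. The condition becomes 130.2 − 8q = 0, giving q = 130.2/8 = 16.275.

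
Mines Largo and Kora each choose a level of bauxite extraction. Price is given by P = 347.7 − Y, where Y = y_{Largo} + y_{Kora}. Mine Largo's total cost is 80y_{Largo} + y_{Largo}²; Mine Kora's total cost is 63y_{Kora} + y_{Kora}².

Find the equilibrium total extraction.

110.48

Mine Largo's profit: π = y_{Largo}(347.7 − (y_{Largo} + y_{Kora})) − 80y_{Largo} − y_{Largo}².
∂π/∂y_{Largo} = 267.7 − 4y_{Largo} − y_{Kora} = 0, so y_{Largo} = 66.925 − 0.25y_{Kora}.
By the same steps for Kora: y_{Kora} = 71.175 − 0.25y_{Largo}.
Substituting the second reaction function into the first: y_{Largo} = 66.925 − 0.25(71.175 − 0.25y_{Largo}), which gives 0.9375y_{Largo} = 7861/160 ⇒ y_{Largo} = 7861/150.
Then y_{Kora} = 71.175 − 0.25·(7861/150) = 8711/150.
Total extraction: 7861/150 + 8711/150 = 110.48.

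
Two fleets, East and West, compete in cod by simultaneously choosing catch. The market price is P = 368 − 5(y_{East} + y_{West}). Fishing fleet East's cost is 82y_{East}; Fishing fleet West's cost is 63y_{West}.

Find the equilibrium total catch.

Fishing fleet East's profit: π = y_{East}(368 − 5(y_{East} + y_{West})) − 82y_{East}.
∂π/∂y_{East} = 286 − 10y_{East} − 5y_{West} = 0, so y_{East} = 28.6 − 0.5y_{West}.
By the same steps for West: y_{West} = 30.5 − 0.5y_{East}.
Plugging y_{West} into East's best response: y_{East} = 28.6 − 0.5(30.5 − 0.5y_{East}) ⇒ 0.75y_{East} = 13.35, so y_{East} = 17.8.
Then y_{West} = 30.5 − 0.5·17.8 = 21.6.
Total catch: 17.8 + 21.6 = 39.4.

39.4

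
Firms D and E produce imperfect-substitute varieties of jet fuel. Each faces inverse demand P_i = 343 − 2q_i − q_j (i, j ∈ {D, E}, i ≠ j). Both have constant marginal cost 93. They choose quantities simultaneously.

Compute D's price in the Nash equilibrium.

193

Firm D's profit: π = q_D(343 − 2q_D − q_E) − 93q_D.
∂π/∂q_D = 250 − 4q_D − q_E = 0 ⇒ q_D = 62.5 − 0.25q_E.
Setting q_D = q_E in the reaction function: q_D = 62.5 − 0.25q_D, so q_D = 62.5 / 1.25 = 50.
P_D = 343 − 2·50 − 50 = 193.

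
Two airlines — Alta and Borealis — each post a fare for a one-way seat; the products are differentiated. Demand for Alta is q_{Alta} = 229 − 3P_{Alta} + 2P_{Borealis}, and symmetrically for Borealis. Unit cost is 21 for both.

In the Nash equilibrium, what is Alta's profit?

Alta's profit: π = (P_{Alta} − 21)(229 − 3P_{Alta} + 2P_{Borealis}).
∂π/∂P_{Alta} = 292 − 6P_{Alta} + 2P_{Borealis} = 0 ⇒ P_{Alta} = 146/3 + (1/3)P_{Borealis}.
The game is symmetric, so in equilibrium P_{Borealis} = P_{Alta}: the reaction function gives (2/3)P_{Alta} = 146/3, hence P_{Alta} = 73.
q_{Alta} = 229 − 3·73 + 2·73 = 156.
Profit = (73 − 21)·156 = 8112.

8112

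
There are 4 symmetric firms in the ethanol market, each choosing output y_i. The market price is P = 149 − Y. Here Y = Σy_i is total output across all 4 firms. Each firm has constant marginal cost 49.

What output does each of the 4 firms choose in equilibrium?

A representative firm's profit is π_i = y_i(149 − Y) − 49y_i, with Y = y_i + Σ_{j≠i} y_j.
First-order condition: 100 − 2y_i − Σ_{j≠i} y_j = 0.
Imposing symmetry (y_j = y for all j) turns Σ_{j≠i} y_j into 3y, so 100 = 5y and y = 20.

20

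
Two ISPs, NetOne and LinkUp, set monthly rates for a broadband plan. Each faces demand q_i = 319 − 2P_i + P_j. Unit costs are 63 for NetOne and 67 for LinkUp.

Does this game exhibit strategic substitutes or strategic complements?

NetOne's profit: π = (P_{NetOne} − 63)(319 − 2P_{NetOne} + P_{LinkUp}).
∂π/∂P_{NetOne} = 445 − 4P_{NetOne} + P_{LinkUp} = 0 ⇒ P_{NetOne} = 111.25 + 0.25P_{LinkUp}.
The best-response slope dP_{NetOne}/dP_{LinkUp} = 0.25 > 0: the reaction function is upward-sloping, so the choices are strategic complements.

strategic complements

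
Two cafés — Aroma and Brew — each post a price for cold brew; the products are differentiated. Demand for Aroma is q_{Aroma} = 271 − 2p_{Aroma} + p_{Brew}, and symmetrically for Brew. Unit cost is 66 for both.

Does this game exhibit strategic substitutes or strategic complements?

strategic complements

Aroma's profit: π = (p_{Aroma} − 66)(271 − 2p_{Aroma} + p_{Brew}).
∂π/∂p_{Aroma} = 403 − 4p_{Aroma} + p_{Brew} = 0 ⇒ p_{Aroma} = 100.75 + 0.25p_{Brew}.
The best-response slope dp_{Aroma}/dp_{Brew} = 0.25 > 0: the reaction function is upward-sloping, so the choices are strategic complements.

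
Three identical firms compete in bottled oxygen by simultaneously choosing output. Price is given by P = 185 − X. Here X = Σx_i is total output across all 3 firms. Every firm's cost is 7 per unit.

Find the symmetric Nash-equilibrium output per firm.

44.5

A representative firm's profit is π_i = x_i(185 − X) − 7x_i, with X = x_i + Σ_{j≠i} x_j.
First-order condition: 178 − 2x_i − Σ_{j≠i} x_j = 0.
With identical firms, set every x_j = x: then 178 − 2x − 2x = 0, i.e. x = 178/4 = 44.5.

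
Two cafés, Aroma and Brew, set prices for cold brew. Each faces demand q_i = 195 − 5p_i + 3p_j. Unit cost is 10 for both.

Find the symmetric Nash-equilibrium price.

Aroma's profit: π = (p_{Aroma} − 10)(195 − 5p_{Aroma} + 3p_{Brew}).
∂π/∂p_{Aroma} = 245 − 10p_{Aroma} + 3p_{Brew} = 0 ⇒ p_{Aroma} = 24.5 + 0.3p_{Brew}.
By symmetry p_{Brew} = p_{Aroma}; substituting into the reaction function, 0.7p_{Aroma} = 24.5 and p_{Aroma} = 35.

35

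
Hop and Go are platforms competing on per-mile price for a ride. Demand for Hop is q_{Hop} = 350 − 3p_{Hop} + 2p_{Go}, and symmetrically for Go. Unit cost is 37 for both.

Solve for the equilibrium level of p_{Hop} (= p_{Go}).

115.25

Hop's profit: π = (p_{Hop} − 37)(350 − 3p_{Hop} + 2p_{Go}).
∂π/∂p_{Hop} = 461 − 6p_{Hop} + 2p_{Go} = 0 ⇒ p_{Hop} = 461/6 + (1/3)p_{Go}.
By symmetry p_{Go} = p_{Hop}; substituting into the reaction function, (2/3)p_{Hop} = 461/6 and p_{Hop} = 115.25.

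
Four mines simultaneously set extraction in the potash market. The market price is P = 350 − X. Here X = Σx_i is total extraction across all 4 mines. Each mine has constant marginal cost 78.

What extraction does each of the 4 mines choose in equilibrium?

54.4

A representative mine's profit is π_i = x_i(350 − X) − 78x_i, with X = x_i + Σ_{j≠i} x_j.
First-order condition: 272 − 2x_i − Σ_{j≠i} x_j = 0.
With identical mines, set every x_j = x: then 272 − 2x − 3x = 0, i.e. x = 272/5 = 54.4.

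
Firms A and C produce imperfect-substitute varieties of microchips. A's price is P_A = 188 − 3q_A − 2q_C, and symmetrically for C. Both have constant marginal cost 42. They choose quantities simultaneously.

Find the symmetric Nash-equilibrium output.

Firm A's profit: π = q_A(188 − 3q_A − 2q_C) − 42q_A.
∂π/∂q_A = 146 − 6q_A − 2q_C = 0 ⇒ q_A = 73/3 − (1/3)q_C.
Setting q_A = q_C in the reaction function: q_A = 73/3 − (1/3)q_A, so q_A = (73/3) / (4/3) = 18.25.

18.25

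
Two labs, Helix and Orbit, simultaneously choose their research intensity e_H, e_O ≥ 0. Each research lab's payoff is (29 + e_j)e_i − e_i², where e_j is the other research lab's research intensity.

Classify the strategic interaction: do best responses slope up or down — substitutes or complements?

strategic complements

Helix's payoff is (29 + e_O)e_H − e_H².
∂π/∂e_H = 29 + e_O − 2e_H = 0, so e_H = 14.5 + 0.5e_O.
The best-response slope de_H/de_O = 0.5 > 0: the reaction function is upward-sloping, so the choices are strategic complements.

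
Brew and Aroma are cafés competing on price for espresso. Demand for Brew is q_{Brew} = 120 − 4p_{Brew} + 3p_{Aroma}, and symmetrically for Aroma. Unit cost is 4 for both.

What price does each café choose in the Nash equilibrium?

27.2

Brew's profit: π = (p_{Brew} − 4)(120 − 4p_{Brew} + 3p_{Aroma}).
∂π/∂p_{Brew} = 136 − 8p_{Brew} + 3p_{Aroma} = 0 ⇒ p_{Brew} = 17 + 0.375p_{Aroma}.
The game is symmetric, so in equilibrium p_{Aroma} = p_{Brew}: the reaction function gives 0.625p_{Brew} = 17, hence p_{Brew} = 27.2.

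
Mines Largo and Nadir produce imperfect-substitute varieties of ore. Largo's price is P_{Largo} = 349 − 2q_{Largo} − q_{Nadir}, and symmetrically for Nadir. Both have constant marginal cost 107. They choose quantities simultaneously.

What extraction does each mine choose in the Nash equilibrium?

48.4

Mine Largo's profit: π = q_{Largo}(349 − 2q_{Largo} − q_{Nadir}) − 107q_{Largo}.
∂π/∂q_{Largo} = 242 − 4q_{Largo} − q_{Nadir} = 0 ⇒ q_{Largo} = 60.5 − 0.25q_{Nadir}.
The game is symmetric, so in equilibrium q_{Nadir} = q_{Largo}: the reaction function gives 1.25q_{Largo} = 60.5, hence q_{Largo} = 48.4.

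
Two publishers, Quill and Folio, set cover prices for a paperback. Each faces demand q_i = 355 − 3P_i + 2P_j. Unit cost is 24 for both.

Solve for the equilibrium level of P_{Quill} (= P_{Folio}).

Quill's profit: π = (P_{Quill} − 24)(355 − 3P_{Quill} + 2P_{Folio}).
∂π/∂P_{Quill} = 427 − 6P_{Quill} + 2P_{Folio} = 0 ⇒ P_{Quill} = 427/6 + (1/3)P_{Folio}.
By symmetry P_{Folio} = P_{Quill}; substituting into the reaction function, (2/3)P_{Quill} = 427/6 and P_{Quill} = 106.75.

106.75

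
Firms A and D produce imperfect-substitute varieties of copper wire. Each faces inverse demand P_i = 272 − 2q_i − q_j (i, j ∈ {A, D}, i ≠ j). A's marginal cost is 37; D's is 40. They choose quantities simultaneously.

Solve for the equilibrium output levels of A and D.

47.2, 46.2

Firm A's profit: π = q_A(272 − 2q_A − q_D) − 37q_A.
∂π/∂q_A = 235 − 4q_A − q_D = 0 ⇒ q_A = 58.75 − 0.25q_D.
Similarly q_D = 58 − 0.25q_A.
Solving the two reaction functions simultaneously: (1 − (−0.25)(−0.25))q_A = 58.75 − 0.25·58, so 0.9375q_A = 44.25 and q_A = 47.2.
Then q_D = 58 − 0.25·47.2 = 46.2.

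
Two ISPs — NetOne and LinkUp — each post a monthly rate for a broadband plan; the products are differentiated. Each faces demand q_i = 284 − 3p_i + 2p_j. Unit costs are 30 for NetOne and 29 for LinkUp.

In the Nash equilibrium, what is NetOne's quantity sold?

NetOne's profit: π = (p_{NetOne} − 30)(284 − 3p_{NetOne} + 2p_{LinkUp}).
∂π/∂p_{NetOne} = 374 − 6p_{NetOne} + 2p_{LinkUp} = 0 ⇒ p_{NetOne} = 187/3 + (1/3)p_{LinkUp}.
Similarly p_{LinkUp} = 371/6 + (1/3)p_{NetOne}.
Plugging p_{LinkUp} into NetOne's best response: p_{NetOne} = 187/3 + (1/3)(371/6 + (1/3)p_{NetOne}) ⇒ (8/9)p_{NetOne} = 1493/18, so p_{NetOne} = 93.3125.
Then p_{LinkUp} = 371/6 + (1/3)·93.3125 = 92.9375.
q_{NetOne} = 284 − 3·93.3125 + 2·92.9375 = 189.9375.

189.9375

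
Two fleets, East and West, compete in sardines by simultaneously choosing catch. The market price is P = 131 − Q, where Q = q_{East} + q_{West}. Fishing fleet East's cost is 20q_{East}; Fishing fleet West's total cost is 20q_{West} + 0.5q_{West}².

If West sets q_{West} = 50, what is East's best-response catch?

Fishing fleet East's profit: π = q_{East}(131 − (q_{East} + q_{West})) − 20q_{East}.
∂π/∂q_{East} = 111 − 2q_{East} − q_{West} = 0, so q_{East} = 55.5 − 0.5q_{West}.
At q_{West} = 50: q_{East} = 55.5 − 0.5·50 = 30.5.

30.5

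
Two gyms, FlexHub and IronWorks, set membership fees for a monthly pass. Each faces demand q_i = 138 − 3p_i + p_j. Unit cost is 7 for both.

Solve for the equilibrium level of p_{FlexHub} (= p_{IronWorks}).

FlexHub's profit: π = (p_{FlexHub} − 7)(138 − 3p_{FlexHub} + p_{IronWorks}).
∂π/∂p_{FlexHub} = 159 − 6p_{FlexHub} + p_{IronWorks} = 0 ⇒ p_{FlexHub} = 26.5 + (1/6)p_{IronWorks}.
The game is symmetric, so in equilibrium p_{IronWorks} = p_{FlexHub}: the reaction function gives (5/6)p_{FlexHub} = 26.5, hence p_{FlexHub} = 31.8.

31.8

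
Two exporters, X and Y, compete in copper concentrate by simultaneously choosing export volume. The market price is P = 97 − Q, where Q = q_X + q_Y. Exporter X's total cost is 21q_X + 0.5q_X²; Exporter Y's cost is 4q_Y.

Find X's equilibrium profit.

Exporter X's profit: π = q_X(97 − (q_X + q_Y)) − 21q_X − 0.5q_X².
∂π/∂q_X = 76 − 3q_X − q_Y = 0, so q_X = 76/3 − (1/3)q_Y.
For Y: ∂π/∂q_Y = 93 − 2q_Y − q_X = 0 ⇒ q_Y = 46.5 − 0.5q_X.
Substituting the second reaction function into the first: q_X = 76/3 − (1/3)(46.5 − 0.5q_X), which gives (5/6)q_X = 59/6 ⇒ q_X = 11.8.
Then q_Y = 46.5 − 0.5·11.8 = 40.6.
Price P = 97 − 52.4 = 44.6.
X's profit: (44.6 − 21)·11.8 − 0.5(11.8)² = 208.86.

208.86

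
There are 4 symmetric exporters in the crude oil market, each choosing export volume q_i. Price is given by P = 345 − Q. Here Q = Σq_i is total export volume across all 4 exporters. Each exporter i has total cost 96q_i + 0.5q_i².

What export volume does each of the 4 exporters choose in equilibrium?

A representative exporter's profit is π_i = q_i(345 − Q) − 96q_i − 0.5q_i², with Q = q_i + Σ_{j≠i} q_j.
First-order condition: 249 − 3q_i − Σ_{j≠i} q_j = 0.
With identical exporters, set every q_j = q: then 249 − 3q − 3q = 0, i.e. q = 249/6 = 41.5.

41.5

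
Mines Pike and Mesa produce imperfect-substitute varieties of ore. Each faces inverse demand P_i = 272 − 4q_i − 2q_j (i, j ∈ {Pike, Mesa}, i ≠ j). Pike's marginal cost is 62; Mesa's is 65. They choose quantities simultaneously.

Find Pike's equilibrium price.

Mine Pike's profit: π = q_{Pike}(272 − 4q_{Pike} − 2q_{Mesa}) − 62q_{Pike}.
∂π/∂q_{Pike} = 210 − 8q_{Pike} − 2q_{Mesa} = 0 ⇒ q_{Pike} = 26.25 − 0.25q_{Mesa}.
Similarly q_{Mesa} = 25.875 − 0.25q_{Pike}.
Plugging q_{Mesa} into Pike's best response: q_{Pike} = 26.25 − 0.25(25.875 − 0.25q_{Pike}) ⇒ 0.9375q_{Pike} = 633/32, so q_{Pike} = 21.1.
Then q_{Mesa} = 25.875 − 0.25·21.1 = 20.6.
P_{Pike} = 272 − 4·21.1 − 2·20.6 = 146.4.

146.4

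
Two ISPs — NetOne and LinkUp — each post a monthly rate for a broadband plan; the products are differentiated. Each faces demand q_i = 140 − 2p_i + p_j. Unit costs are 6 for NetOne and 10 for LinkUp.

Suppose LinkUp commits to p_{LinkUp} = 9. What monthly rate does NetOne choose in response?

40.25

NetOne's profit: π = (p_{NetOne} − 6)(140 − 2p_{NetOne} + p_{LinkUp}).
∂π/∂p_{NetOne} = 152 − 4p_{NetOne} + p_{LinkUp} = 0 ⇒ p_{NetOne} = 38 + 0.25p_{LinkUp}.
At p_{LinkUp} = 9: p_{NetOne} = 38 + 0.25·9 = 40.25.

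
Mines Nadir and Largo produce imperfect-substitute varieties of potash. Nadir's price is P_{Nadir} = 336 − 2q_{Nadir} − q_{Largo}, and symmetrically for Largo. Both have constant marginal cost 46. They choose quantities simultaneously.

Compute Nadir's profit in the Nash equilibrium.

Mine Nadir's profit: π = q_{Nadir}(336 − 2q_{Nadir} − q_{Largo}) − 46q_{Nadir}.
∂π/∂q_{Nadir} = 290 − 4q_{Nadir} − q_{Largo} = 0 ⇒ q_{Nadir} = 72.5 − 0.25q_{Largo}.
Setting q_{Nadir} = q_{Largo} in the reaction function: q_{Nadir} = 72.5 − 0.25q_{Nadir}, so q_{Nadir} = 72.5 / 1.25 = 58.
P_{Nadir} = 336 − 2·58 − 58 = 162.
Profit = (162 − 46)·58 = 6728.

6728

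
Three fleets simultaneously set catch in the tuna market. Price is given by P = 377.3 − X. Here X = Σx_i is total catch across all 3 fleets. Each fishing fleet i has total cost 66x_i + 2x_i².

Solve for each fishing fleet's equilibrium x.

38.9125

A representative fishing fleet's profit is π_i = x_i(377.3 − X) − 66x_i − 2x_i², with X = x_i + Σ_{j≠i} x_j.
First-order condition: 311.3 − 6x_i − Σ_{j≠i} x_j = 0.
In a symmetric equilibrium every fishing fleet chooses the same x, so Σ_{j≠i} x_j = 2x. The condition becomes 311.3 − 8x = 0, giving x = 311.3/8 = 38.9125.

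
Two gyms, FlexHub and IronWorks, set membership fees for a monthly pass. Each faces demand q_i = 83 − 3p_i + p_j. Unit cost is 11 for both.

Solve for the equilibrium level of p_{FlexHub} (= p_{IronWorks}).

FlexHub's profit: π = (p_{FlexHub} − 11)(83 − 3p_{FlexHub} + p_{IronWorks}).
∂π/∂p_{FlexHub} = 116 − 6p_{FlexHub} + p_{IronWorks} = 0 ⇒ p_{FlexHub} = 58/3 + (1/6)p_{IronWorks}.
By symmetry p_{IronWorks} = p_{FlexHub}; substituting into the reaction function, (5/6)p_{FlexHub} = 58/3 and p_{FlexHub} = 23.2.

23.2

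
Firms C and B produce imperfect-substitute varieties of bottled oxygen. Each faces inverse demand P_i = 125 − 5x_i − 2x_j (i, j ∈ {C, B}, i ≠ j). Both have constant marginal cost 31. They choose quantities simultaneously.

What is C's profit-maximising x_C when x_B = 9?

7.6

Firm C's profit: π = x_C(125 − 5x_C − 2x_B) − 31x_C.
∂π/∂x_C = 94 − 10x_C − 2x_B = 0 ⇒ x_C = 9.4 − 0.2x_B.
At x_B = 9: x_C = 9.4 − 0.2·9 = 7.6.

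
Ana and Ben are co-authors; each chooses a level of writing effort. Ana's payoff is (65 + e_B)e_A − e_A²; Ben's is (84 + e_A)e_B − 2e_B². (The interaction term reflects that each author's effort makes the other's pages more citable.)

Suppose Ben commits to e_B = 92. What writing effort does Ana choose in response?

Expanding Ana's payoff: 65e_A + e_Be_A − e_A².
∂π/∂e_A = 65 + e_B − 2e_A = 0, so e_A = 32.5 + 0.5e_B.
At e_B = 92: e_A = 32.5 + 0.5·92 = 78.5.

78.5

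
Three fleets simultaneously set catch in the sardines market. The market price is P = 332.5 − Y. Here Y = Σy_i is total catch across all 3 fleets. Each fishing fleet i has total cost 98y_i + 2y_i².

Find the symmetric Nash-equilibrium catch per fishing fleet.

29.3125

A representative fishing fleet's profit is π_i = y_i(332.5 − Y) − 98y_i − 2y_i², with Y = y_i + Σ_{j≠i} y_j.
First-order condition: 234.5 − 6y_i − Σ_{j≠i} y_j = 0.
Imposing symmetry (y_j = y for all j) turns Σ_{j≠i} y_j into 2y, so 234.5 = 8y and y = 29.3125.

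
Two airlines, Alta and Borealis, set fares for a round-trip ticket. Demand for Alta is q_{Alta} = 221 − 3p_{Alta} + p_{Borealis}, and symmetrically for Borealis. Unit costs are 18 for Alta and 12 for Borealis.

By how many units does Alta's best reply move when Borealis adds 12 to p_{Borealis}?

Alta's profit: π = (p_{Alta} − 18)(221 − 3p_{Alta} + p_{Borealis}).
∂π/∂p_{Alta} = 275 − 6p_{Alta} + p_{Borealis} = 0 ⇒ p_{Alta} = 275/6 + (1/6)p_{Borealis}.
The reaction-function slope is 1/6, so a 12-unit rise in p_{Borealis} moves p_{Alta} by 1/6 × 12 = 2. Alta's best response rises — the actions are strategic complements.

2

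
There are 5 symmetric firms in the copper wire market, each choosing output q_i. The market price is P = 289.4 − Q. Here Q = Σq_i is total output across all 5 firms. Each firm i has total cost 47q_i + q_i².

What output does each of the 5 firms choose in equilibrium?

30.3

A representative firm's profit is π_i = q_i(289.4 − Q) − 47q_i − q_i², with Q = q_i + Σ_{j≠i} q_j.
First-order condition: 242.4 − 4q_i − Σ_{j≠i} q_j = 0.
In a symmetric equilibrium every firm chooses the same q, so Σ_{j≠i} q_j = 4q. The condition becomes 242.4 − 8q = 0, giving q = 242.4/8 = 30.3.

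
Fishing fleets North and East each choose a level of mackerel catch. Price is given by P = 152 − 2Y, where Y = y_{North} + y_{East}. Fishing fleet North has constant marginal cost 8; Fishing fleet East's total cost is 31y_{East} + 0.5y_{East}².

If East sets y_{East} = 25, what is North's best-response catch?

Fishing fleet North's profit: π = y_{North}(152 − 2(y_{North} + y_{East})) − 8y_{North}.
∂π/∂y_{North} = 144 − 4y_{North} − 2y_{East} = 0, so y_{North} = 36 − 0.5y_{East}.
At y_{East} = 25: y_{North} = 36 − 0.5·25 = 23.5.

23.5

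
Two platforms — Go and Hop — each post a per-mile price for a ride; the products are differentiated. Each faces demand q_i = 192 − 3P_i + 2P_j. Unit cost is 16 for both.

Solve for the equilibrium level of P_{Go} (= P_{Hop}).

Go's profit: π = (P_{Go} − 16)(192 − 3P_{Go} + 2P_{Hop}).
∂π/∂P_{Go} = 240 − 6P_{Go} + 2P_{Hop} = 0 ⇒ P_{Go} = 40 + (1/3)P_{Hop}.
The game is symmetric, so in equilibrium P_{Hop} = P_{Go}: the reaction function gives (2/3)P_{Go} = 40, hence P_{Go} = 60.

60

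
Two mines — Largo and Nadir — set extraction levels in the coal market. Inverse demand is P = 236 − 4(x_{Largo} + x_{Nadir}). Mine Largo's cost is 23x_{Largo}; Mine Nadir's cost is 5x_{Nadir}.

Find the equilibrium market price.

88

Mine Largo's profit: π = x_{Largo}(236 − 4(x_{Largo} + x_{Nadir})) − 23x_{Largo}.
∂π/∂x_{Largo} = 213 − 8x_{Largo} − 4x_{Nadir} = 0, so x_{Largo} = 26.625 − 0.5x_{Nadir}.
By the same steps for Nadir: x_{Nadir} = 28.875 − 0.5x_{Largo}.
Solving the two reaction functions simultaneously: (1 − (−0.5)(−0.5))x_{Largo} = 26.625 − 0.5·28.875, so 0.75x_{Largo} = 12.1875 and x_{Largo} = 16.25.
Then x_{Nadir} = 28.875 − 0.5·16.25 = 20.75.
Equilibrium price: P = 236 − 4·37 = 88.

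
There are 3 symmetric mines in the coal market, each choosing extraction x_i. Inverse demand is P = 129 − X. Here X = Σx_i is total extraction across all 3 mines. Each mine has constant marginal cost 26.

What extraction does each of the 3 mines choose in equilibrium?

25.75

A representative mine's profit is π_i = x_i(129 − X) − 26x_i, with X = x_i + Σ_{j≠i} x_j.
First-order condition: 103 − 2x_i − Σ_{j≠i} x_j = 0.
In a symmetric equilibrium every mine chooses the same x, so Σ_{j≠i} x_j = 2x. The condition becomes 103 − 4x = 0, giving x = 103/4 = 25.75.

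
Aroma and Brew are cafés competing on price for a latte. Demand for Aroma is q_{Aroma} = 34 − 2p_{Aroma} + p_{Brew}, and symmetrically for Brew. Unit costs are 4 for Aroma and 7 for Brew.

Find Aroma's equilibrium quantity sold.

Aroma's profit: π = (p_{Aroma} − 4)(34 − 2p_{Aroma} + p_{Brew}).
∂π/∂p_{Aroma} = 42 − 4p_{Aroma} + p_{Brew} = 0 ⇒ p_{Aroma} = 10.5 + 0.25p_{Brew}.
Similarly p_{Brew} = 12 + 0.25p_{Aroma}.
Solving the two reaction functions simultaneously: (1 − (0.25)(0.25))p_{Aroma} = 10.5 + 0.25·12, so 0.9375p_{Aroma} = 13.5 and p_{Aroma} = 14.4.
Then p_{Brew} = 12 + 0.25·14.4 = 15.6.
q_{Aroma} = 34 − 2·14.4 + 15.6 = 20.8.

20.8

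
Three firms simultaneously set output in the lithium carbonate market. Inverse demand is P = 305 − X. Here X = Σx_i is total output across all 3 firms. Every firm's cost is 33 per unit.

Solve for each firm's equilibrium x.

A representative firm's profit is π_i = x_i(305 − X) − 33x_i, with X = x_i + Σ_{j≠i} x_j.
First-order condition: 272 − 2x_i − Σ_{j≠i} x_j = 0.
In a symmetric equilibrium every firm chooses the same x, so Σ_{j≠i} x_j = 2x. The condition becomes 272 − 4x = 0, giving x = 272/4 = 68.

68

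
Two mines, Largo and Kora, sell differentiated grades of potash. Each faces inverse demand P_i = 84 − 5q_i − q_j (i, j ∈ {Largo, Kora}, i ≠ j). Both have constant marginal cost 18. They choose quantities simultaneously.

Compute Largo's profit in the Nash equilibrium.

180

Mine Largo's profit: π = q_{Largo}(84 − 5q_{Largo} − q_{Kora}) − 18q_{Largo}.
∂π/∂q_{Largo} = 66 − 10q_{Largo} − q_{Kora} = 0 ⇒ q_{Largo} = 6.6 − 0.1q_{Kora}.
By symmetry q_{Kora} = q_{Largo}; substituting into the reaction function, 1.1q_{Largo} = 6.6 and q_{Largo} = 6.
P_{Largo} = 84 − 5·6 − 6 = 48.
Profit = (48 − 18)·6 = 180.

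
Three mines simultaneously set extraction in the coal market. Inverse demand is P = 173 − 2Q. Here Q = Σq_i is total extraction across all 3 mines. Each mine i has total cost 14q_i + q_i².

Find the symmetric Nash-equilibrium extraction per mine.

A representative mine's profit is π_i = q_i(173 − 2Q) − 14q_i − q_i², with Q = q_i + Σ_{j≠i} q_j.
First-order condition: 159 − 6q_i − 2Σ_{j≠i} q_j = 0.
In a symmetric equilibrium every mine chooses the same q, so Σ_{j≠i} q_j = 2q. The condition becomes 159 − 10q = 0, giving q = 159/10 = 15.9.

15.9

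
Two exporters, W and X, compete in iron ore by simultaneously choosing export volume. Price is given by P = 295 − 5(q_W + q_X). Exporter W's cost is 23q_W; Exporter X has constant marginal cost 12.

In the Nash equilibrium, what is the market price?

110

Exporter W's profit: π = q_W(295 − 5(q_W + q_X)) − 23q_W.
∂π/∂q_W = 272 − 10q_W − 5q_X = 0, so q_W = 27.2 − 0.5q_X.
By the same steps for X: q_X = 28.3 − 0.5q_W.
Substituting the second reaction function into the first: q_W = 27.2 − 0.5(28.3 − 0.5q_W), which gives 0.75q_W = 13.05 ⇒ q_W = 17.4.
Then q_X = 28.3 − 0.5·17.4 = 19.6.
Equilibrium price: P = 295 − 5·37 = 110.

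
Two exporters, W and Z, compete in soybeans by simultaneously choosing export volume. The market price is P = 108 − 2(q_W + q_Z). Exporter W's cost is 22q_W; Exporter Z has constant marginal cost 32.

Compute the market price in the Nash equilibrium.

54

Exporter W's profit: π = q_W(108 − 2(q_W + q_Z)) − 22q_W.
∂π/∂q_W = 86 − 4q_W − 2q_Z = 0, so q_W = 21.5 − 0.5q_Z.
By the same steps for Z: q_Z = 19 − 0.5q_W.
Solving the two reaction functions simultaneously: (1 − (−0.5)(−0.5))q_W = 21.5 − 0.5·19, so 0.75q_W = 12 and q_W = 16.
Then q_Z = 19 − 0.5·16 = 11.
Equilibrium price: P = 108 − 2·27 = 54.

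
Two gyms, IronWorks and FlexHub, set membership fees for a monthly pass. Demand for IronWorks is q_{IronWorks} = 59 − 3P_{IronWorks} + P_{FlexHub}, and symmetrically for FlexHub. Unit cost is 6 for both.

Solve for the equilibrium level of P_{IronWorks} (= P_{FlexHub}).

15.4

IronWorks's profit: π = (P_{IronWorks} − 6)(59 − 3P_{IronWorks} + P_{FlexHub}).
∂π/∂P_{IronWorks} = 77 − 6P_{IronWorks} + P_{FlexHub} = 0 ⇒ P_{IronWorks} = 77/6 + (1/6)P_{FlexHub}.
Setting P_{IronWorks} = P_{FlexHub} in the reaction function: P_{IronWorks} = 77/6 + (1/6)P_{IronWorks}, so P_{IronWorks} = (77/6) / (5/6) = 15.4.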